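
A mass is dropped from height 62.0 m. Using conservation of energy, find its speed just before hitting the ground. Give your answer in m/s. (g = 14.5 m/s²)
mgh = ½mv² ⇒ v = √(2gh) = √(2·14.5·62.0) = 42.4 m/s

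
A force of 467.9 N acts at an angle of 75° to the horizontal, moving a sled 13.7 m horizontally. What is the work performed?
W = F·d·cosθ = (467.9)(13.7)cos(75°) = 1659 J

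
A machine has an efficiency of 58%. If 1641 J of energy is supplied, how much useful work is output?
W_out = η·W_in = 0.58·1641 = 951.78 J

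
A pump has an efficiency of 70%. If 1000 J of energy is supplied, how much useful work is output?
W_out = η·W_in = 0.7·1000 = 700.0 J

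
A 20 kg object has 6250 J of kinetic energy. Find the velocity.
v = √(2·KE/m) = √(2·6250/20) = 25.0 m/s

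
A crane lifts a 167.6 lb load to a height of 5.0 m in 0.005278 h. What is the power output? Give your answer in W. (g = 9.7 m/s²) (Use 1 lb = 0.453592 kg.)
Convert to SI: m = 76.022 kg, h = 5.0 m, t = 19.0008 s
P = mgh/t = (76.022)(9.7)(5.0)/19.0008 = 194.0 W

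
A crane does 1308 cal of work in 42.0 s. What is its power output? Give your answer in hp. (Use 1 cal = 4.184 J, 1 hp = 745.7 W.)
Convert to SI: W = 5472.67 J, t = 42.0 s
P = W/t = 5472.67/42.0 = 130.302 W = 0.1747 hp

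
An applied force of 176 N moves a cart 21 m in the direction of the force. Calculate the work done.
W = F·d = (176)(21) = 3696 J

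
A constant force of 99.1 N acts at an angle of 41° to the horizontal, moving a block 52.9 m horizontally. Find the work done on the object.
W = F·d·cosθ = (99.1)(52.9)cos(41°) = 3956 J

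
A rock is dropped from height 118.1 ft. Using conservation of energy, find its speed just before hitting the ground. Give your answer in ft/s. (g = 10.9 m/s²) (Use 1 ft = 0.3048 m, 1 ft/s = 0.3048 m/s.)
Convert to SI: h = 35.9969 m
mgh = ½mv² ⇒ v = √(2gh) = √(2·10.9·35.9969) = 28.0131 m/s = 91.91 ft/s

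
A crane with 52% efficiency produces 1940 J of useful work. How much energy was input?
W_in = W_out/η = 1940/0.52 = 3731 J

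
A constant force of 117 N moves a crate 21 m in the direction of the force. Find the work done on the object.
W = F·d = (117)(21) = 2457 J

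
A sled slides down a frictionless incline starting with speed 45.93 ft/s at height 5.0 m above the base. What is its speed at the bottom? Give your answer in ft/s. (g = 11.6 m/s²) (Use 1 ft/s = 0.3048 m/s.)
Convert to SI: v₀ = 13.9995 m/s, h = 5.0 m
½mv₀² + mgh = ½mv² ⇒ v = √(v₀² + 2gh) = √(13.9995² + 2·11.6·5.0) = 17.6631 m/s = 57.95 ft/s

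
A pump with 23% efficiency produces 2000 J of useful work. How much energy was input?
W_in = W_out/η = 2000/0.23 = 8696 J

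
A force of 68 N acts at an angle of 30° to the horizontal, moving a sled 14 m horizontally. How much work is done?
W = F·d·cosθ = (68)(14)cos(30°) = 824.5 J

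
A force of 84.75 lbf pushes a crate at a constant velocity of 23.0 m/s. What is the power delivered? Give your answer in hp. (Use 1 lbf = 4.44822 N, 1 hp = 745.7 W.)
Convert to SI: F = 376.987 N, v = 23.0 m/s
P = Fv = (376.987)(23.0) = 8670.69 W = 11.63 hp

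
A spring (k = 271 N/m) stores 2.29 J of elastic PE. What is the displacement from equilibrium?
x = √(2·PE/k) = √(2·2.29/271) = 0.13 m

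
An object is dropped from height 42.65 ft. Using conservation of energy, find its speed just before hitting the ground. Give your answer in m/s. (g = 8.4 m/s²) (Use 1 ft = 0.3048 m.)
Convert to SI: h = 12.9997 m
mgh = ½mv² ⇒ v = √(2gh) = √(2·8.4·12.9997) = 14.78 m/s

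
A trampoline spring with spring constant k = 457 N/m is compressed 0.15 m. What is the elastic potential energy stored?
PE = ½kx² = ½(457)(0.15)² = 5.141 J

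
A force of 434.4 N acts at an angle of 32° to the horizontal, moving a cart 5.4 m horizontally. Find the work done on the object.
W = F·d·cosθ = (434.4)(5.4)cos(32°) = 1989 J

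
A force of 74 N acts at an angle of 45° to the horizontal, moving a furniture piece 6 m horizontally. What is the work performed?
W = F·d·cosθ = (74)(6)cos(45°) = 314.0 J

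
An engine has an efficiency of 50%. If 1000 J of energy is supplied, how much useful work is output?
W_out = η·W_in = 0.5·1000 = 500.0 J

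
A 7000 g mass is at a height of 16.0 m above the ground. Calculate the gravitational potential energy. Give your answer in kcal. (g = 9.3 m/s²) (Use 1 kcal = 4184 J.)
Convert to SI: m = 7.0 kg, h = 16.0 m
PE = mgh = (7.0)(9.3)(16.0) = 1041.6 J = 0.2489 kcal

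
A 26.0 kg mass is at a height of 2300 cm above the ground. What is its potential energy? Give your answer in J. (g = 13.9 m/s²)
Convert to SI: m = 26.0 kg, h = 23.0 m
PE = mgh = (26.0)(13.9)(23.0) = 8312 J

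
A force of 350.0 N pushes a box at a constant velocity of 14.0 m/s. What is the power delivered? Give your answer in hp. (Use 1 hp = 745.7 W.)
P = Fv = (350.0)(14.0) = 4900.0 W = 6.571 hp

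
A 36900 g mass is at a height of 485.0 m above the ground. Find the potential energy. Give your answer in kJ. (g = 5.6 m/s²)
Convert to SI: m = 36.9 kg, h = 485.0 m
PE = mgh = (36.9)(5.6)(485.0) = 100220 J = 100.2 kJ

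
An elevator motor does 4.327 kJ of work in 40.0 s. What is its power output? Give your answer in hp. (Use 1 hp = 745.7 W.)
Convert to SI: W = 4327.0 J, t = 40.0 s
P = W/t = 4327.0/40.0 = 108.175 W = 0.1451 hp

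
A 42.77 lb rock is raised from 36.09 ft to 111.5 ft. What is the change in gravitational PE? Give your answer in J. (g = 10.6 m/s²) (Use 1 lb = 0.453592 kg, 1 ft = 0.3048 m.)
Convert to SI: m = 19.4001 kg, Δh = 22.985 m
ΔPE = mgΔh = (19.4001)(10.6)(22.985) = 4727 J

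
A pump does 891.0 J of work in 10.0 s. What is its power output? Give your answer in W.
P = W/t = 891.0/10.0 = 89.1 W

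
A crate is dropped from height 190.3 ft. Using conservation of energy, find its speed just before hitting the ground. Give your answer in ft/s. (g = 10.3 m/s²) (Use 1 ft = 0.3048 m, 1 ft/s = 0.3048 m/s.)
Convert to SI: h = 58.0034 m
mgh = ½mv² ⇒ v = √(2gh) = √(2·10.3·58.0034) = 34.5669 m/s = 113.4 ft/s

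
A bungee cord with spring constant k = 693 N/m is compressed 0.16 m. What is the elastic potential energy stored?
PE = ½kx² = ½(693)(0.16)² = 8.87 J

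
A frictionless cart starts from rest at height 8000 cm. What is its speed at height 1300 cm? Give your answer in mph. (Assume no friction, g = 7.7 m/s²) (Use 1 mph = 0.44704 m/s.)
Convert to SI: h₁−h₂ = 67.0 m
mgh₁ = mgh₂ + ½mv² ⇒ v = √(2g(h₁−h₂)) = √(2·7.7·67.0) = 32.1216 m/s = 71.85 mph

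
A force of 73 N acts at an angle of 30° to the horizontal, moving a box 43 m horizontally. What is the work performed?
W = F·d·cosθ = (73)(43)cos(30°) = 2718 J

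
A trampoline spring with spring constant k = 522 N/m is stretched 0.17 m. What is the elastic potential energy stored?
PE = ½kx² = ½(522)(0.17)² = 7.543 J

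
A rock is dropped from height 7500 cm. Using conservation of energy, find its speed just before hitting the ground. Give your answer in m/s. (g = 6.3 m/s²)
Convert to SI: h = 75.0 m
mgh = ½mv² ⇒ v = √(2gh) = √(2·6.3·75.0) = 30.74 m/s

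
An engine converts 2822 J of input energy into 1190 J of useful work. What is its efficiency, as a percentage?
η = W_out/W_in = 1190/2822 = 42.17%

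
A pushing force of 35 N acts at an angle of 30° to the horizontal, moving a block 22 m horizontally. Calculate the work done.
W = F·d·cosθ = (35)(22)cos(30°) = 666.8 J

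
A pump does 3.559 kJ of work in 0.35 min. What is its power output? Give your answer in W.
Convert to SI: W = 3559.0 J, t = 21.0 s
P = W/t = 3559.0/21.0 = 169.5 W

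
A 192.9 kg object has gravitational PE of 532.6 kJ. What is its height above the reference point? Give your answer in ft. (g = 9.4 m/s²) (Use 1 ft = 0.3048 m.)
Convert to SI: m = 192.9 kg, PE = 532600 J
h = PE/(mg) = 532600/(192.9·9.4) = 293.725 m = 963.7 ft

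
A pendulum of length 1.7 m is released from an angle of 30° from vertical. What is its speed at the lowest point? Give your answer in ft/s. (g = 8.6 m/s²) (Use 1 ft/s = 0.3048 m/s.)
h = L(1 − cosθ) = 1.7(1 − cos30°) = 0.227757 m
v = √(2gh) = √(2·8.6·0.227757) = 1.97925 m/s = 6.494 ft/s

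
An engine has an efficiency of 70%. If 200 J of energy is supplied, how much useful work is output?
W_out = η·W_in = 0.7·200 = 140.0 J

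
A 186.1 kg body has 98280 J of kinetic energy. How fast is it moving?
v = √(2·KE/m) = √(2·98280/186.1) = 32.5 m/s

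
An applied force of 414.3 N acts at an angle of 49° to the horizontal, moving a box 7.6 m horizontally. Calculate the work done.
W = F·d·cosθ = (414.3)(7.6)cos(49°) = 2066 J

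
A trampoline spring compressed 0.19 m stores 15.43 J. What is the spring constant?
k = 2·PE/x² = 2·15.43/(0.19)² = 854.8 N/m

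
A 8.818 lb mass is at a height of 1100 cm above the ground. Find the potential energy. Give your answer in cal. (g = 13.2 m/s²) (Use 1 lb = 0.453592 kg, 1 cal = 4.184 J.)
Convert to SI: m = 3.99977 kg, h = 11.0 m
PE = mgh = (3.99977)(13.2)(11.0) = 580.767 J = 138.8 cal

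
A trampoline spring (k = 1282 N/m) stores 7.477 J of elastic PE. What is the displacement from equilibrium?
x = √(2·PE/k) = √(2·7.477/1282) = 0.108 m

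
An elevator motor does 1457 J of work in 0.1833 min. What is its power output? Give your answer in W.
Convert to SI: W = 1457.0 J, t = 10.998 s
P = W/t = 1457.0/10.998 = 132.5 W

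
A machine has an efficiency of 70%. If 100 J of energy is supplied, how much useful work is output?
W_out = η·W_in = 0.7·100 = 70.0 J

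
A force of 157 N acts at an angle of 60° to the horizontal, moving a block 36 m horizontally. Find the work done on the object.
W = F·d·cosθ = (157)(36)cos(60°) = 2826 J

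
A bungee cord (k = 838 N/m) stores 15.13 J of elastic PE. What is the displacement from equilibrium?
x = √(2·PE/k) = √(2·15.13/838) = 0.19 m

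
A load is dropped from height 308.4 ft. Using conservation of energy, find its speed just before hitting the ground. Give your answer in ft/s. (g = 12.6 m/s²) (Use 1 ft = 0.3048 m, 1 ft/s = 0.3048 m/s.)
Convert to SI: h = 94.0003 m
mgh = ½mv² ⇒ v = √(2gh) = √(2·12.6·94.0003) = 48.6704 m/s = 159.7 ft/s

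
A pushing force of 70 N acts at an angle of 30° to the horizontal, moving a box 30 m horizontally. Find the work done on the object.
W = F·d·cosθ = (70)(30)cos(30°) = 1819 J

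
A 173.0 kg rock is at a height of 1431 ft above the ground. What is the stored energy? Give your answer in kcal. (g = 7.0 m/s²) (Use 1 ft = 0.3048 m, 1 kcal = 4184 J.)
Convert to SI: m = 173.0 kg, h = 436.169 m
PE = mgh = (173.0)(7.0)(436.169) = 528200 J = 126.2 kcal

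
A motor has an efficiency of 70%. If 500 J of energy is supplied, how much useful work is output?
W_out = η·W_in = 0.7·500 = 350.0 J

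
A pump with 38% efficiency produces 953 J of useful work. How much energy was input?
W_in = W_out/η = 953/0.38 = 2508 J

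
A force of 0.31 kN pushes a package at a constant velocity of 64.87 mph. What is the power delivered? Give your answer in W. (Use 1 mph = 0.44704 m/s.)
Convert to SI: F = 310.0 N, v = 28.9995 m/s
P = Fv = (310.0)(28.9995) = 8990 W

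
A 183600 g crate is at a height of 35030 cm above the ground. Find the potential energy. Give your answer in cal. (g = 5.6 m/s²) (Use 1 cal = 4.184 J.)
Convert to SI: m = 183.6 kg, h = 350.3 m
PE = mgh = (183.6)(5.6)(350.3) = 360164 J = 86080 cal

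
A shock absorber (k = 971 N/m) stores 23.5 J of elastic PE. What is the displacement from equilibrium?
x = √(2·PE/k) = √(2·23.5/971) = 0.22 m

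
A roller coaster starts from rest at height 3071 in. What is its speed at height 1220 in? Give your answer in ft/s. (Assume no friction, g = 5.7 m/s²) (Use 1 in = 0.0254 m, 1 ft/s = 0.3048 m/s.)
Convert to SI: h₁−h₂ = 47.0154 m
mgh₁ = mgh₂ + ½mv² ⇒ v = √(2g(h₁−h₂)) = √(2·5.7·47.0154) = 23.1511 m/s = 75.96 ft/s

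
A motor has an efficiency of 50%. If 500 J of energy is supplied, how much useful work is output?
W_out = η·W_in = 0.5·500 = 250.0 J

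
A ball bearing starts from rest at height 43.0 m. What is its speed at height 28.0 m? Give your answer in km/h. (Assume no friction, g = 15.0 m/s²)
mgh₁ = mgh₂ + ½mv² ⇒ v = √(2g(h₁−h₂)) = √(2·15.0·15.0) = 21.2132 m/s = 76.37 km/h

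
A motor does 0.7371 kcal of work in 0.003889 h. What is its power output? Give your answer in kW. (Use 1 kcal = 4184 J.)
Convert to SI: W = 3084.03 J, t = 14.0004 s
P = W/t = 3084.03/14.0004 = 220.281 W = 0.2203 kW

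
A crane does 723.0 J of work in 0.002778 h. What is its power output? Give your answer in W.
Convert to SI: W = 723.0 J, t = 10.0008 s
P = W/t = 723.0/10.0008 = 72.29 W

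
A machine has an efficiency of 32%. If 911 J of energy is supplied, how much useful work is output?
W_out = η·W_in = 0.32·911 = 291.52 J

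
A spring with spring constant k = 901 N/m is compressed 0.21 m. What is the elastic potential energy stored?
PE = ½kx² = ½(901)(0.21)² = 19.87 J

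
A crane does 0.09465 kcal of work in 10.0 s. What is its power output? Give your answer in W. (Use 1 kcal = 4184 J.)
Convert to SI: W = 396.016 J, t = 10.0 s
P = W/t = 396.016/10.0 = 39.6 W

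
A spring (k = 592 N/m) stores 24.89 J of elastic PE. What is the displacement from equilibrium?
x = √(2·PE/k) = √(2·24.89/592) = 0.29 m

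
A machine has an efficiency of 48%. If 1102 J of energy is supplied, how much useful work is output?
W_out = η·W_in = 0.48·1102 = 528.96 J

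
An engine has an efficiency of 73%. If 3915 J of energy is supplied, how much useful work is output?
W_out = η·W_in = 0.73·3915 = 2857.95 J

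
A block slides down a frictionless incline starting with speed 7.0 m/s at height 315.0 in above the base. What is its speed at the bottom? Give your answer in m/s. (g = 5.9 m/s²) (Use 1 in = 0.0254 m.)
Convert to SI: v₀ = 7.0 m/s, h = 8.001 m
½mv₀² + mgh = ½mv² ⇒ v = √(v₀² + 2gh) = √(7.0² + 2·5.9·8.001) = 11.98 m/s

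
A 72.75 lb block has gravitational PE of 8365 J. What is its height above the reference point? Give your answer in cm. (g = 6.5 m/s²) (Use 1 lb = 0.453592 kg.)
Convert to SI: m = 32.9988 kg, PE = 8365.0 J
h = PE/(mg) = 8365.0/(32.9988·6.5) = 38.9991 m = 3900 cm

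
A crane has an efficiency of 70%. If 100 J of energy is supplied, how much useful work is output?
W_out = η·W_in = 0.7·100 = 70.0 J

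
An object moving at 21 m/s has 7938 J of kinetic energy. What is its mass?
m = 2·KE/v² = 2·7938/(21)² = 36.0 kg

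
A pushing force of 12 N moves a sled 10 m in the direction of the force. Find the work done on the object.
W = F·d = (12)(10) = 120.0 J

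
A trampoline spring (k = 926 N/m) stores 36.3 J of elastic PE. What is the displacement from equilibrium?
x = √(2·PE/k) = √(2·36.3/926) = 0.28 m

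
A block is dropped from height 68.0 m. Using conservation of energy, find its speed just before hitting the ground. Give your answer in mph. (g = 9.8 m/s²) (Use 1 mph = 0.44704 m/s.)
mgh = ½mv² ⇒ v = √(2gh) = √(2·9.8·68.0) = 36.50753 m/s = 81.67 mph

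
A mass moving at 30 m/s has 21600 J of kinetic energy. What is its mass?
m = 2·KE/v² = 2·21600/(30)² = 48.0 kg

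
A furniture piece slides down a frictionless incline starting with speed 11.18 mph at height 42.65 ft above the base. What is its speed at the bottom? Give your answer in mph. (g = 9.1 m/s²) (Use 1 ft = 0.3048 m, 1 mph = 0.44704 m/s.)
Convert to SI: v₀ = 4.99791 m/s, h = 12.9997 m
½mv₀² + mgh = ½mv² ⇒ v = √(v₀² + 2gh) = √(4.99791² + 2·9.1·12.9997) = 16.1732 m/s = 36.18 mph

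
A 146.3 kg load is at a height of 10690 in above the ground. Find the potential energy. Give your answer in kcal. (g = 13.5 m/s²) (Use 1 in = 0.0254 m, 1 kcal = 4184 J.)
Convert to SI: m = 146.3 kg, h = 271.526 m
PE = mgh = (146.3)(13.5)(271.526) = 536277 J = 128.2 kcal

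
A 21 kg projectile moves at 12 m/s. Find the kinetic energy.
KE = ½mv² = ½(21)(12)² = 1512.0 J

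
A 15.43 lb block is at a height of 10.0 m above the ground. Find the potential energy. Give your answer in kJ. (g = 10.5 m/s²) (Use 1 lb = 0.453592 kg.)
Convert to SI: m = 6.99892 kg, h = 10.0 m
PE = mgh = (6.99892)(10.5)(10.0) = 734.887 J = 0.7349 kJ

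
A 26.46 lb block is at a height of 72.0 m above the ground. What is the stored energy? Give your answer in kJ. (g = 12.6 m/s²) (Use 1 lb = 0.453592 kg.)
Convert to SI: m = 12.002 kg, h = 72.0 m
PE = mgh = (12.002)(12.6)(72.0) = 10888.3 J = 10.89 kJ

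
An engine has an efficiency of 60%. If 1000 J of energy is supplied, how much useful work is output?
W_out = η·W_in = 0.6·1000 = 600.0 J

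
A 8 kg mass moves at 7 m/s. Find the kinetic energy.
KE = ½mv² = ½(8)(7)² = 196.0 J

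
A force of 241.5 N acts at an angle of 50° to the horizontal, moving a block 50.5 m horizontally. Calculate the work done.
W = F·d·cosθ = (241.5)(50.5)cos(50°) = 7839 J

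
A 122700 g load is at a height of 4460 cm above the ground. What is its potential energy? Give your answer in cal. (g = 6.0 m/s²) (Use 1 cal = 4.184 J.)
Convert to SI: m = 122.7 kg, h = 44.6 m
PE = mgh = (122.7)(6.0)(44.6) = 32834.5 J = 7848 cal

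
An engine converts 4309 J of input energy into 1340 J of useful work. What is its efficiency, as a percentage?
η = W_out/W_in = 1340/4309 = 31.1%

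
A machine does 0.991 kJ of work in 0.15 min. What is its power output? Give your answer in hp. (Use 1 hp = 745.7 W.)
Convert to SI: W = 991.0 J, t = 9.0 s
P = W/t = 991.0/9.0 = 110.111 W = 0.1477 hp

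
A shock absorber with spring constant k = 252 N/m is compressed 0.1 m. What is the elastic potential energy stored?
PE = ½kx² = ½(252)(0.1)² = 1.26 J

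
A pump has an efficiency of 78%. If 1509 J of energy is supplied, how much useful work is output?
W_out = η·W_in = 0.78·1509 = 1177.02 J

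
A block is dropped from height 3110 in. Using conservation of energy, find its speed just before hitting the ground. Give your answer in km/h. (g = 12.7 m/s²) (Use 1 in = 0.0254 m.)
Convert to SI: h = 78.994 m
mgh = ½mv² ⇒ v = √(2gh) = √(2·12.7·78.994) = 44.7934 m/s = 161.3 km/h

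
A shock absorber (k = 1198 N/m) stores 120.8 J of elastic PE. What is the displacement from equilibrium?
x = √(2·PE/k) = √(2·120.8/1198) = 0.4491 m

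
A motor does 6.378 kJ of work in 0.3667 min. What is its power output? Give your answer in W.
Convert to SI: W = 6378.0 J, t = 22.002 s
P = W/t = 6378.0/22.002 = 289.9 W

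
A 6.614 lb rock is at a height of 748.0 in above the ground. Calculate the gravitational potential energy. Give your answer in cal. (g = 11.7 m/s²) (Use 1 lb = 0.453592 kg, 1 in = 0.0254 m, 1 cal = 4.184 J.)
Convert to SI: m = 3.00006 kg, h = 18.9992 m
PE = mgh = (3.00006)(11.7)(18.9992) = 666.885 J = 159.4 cal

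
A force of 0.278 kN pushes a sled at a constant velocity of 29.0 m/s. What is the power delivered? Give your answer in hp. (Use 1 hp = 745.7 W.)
Convert to SI: F = 278.0 N, v = 29.0 m/s
P = Fv = (278.0)(29.0) = 8062.0 W = 10.81 hp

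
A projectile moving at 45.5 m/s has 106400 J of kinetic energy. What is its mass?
m = 2·KE/v² = 2·106400/(45.5)² = 102.8 kg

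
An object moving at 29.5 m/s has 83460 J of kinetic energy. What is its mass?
m = 2·KE/v² = 2·83460/(29.5)² = 191.8 kg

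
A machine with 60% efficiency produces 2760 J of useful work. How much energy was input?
W_in = W_out/η = 2760/0.6 = 4600 J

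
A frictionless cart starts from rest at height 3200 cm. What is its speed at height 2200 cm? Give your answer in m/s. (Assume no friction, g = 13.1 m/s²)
Convert to SI: h₁−h₂ = 10.0 m
mgh₁ = mgh₂ + ½mv² ⇒ v = √(2g(h₁−h₂)) = √(2·13.1·10.0) = 16.19 m/s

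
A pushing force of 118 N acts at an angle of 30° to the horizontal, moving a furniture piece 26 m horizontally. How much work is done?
W = F·d·cosθ = (118)(26)cos(30°) = 2657 J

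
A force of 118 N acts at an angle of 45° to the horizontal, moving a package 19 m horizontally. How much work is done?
W = F·d·cosθ = (118)(19)cos(45°) = 1585 J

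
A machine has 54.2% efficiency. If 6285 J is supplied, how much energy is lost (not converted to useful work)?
W_lost = W_in(1 − η) = 6285·(1 − 0.542) = 2879 J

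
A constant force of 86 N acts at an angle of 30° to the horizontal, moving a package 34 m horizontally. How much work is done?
W = F·d·cosθ = (86)(34)cos(30°) = 2532 J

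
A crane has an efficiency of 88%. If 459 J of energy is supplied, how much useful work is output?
W_out = η·W_in = 0.88·459 = 403.92 J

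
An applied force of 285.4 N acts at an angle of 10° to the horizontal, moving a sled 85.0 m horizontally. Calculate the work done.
W = F·d·cosθ = (285.4)(85.0)cos(10°) = 23890 J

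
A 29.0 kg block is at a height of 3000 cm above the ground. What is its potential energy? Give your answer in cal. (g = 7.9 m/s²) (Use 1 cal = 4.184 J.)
Convert to SI: m = 29.0 kg, h = 30.0 m
PE = mgh = (29.0)(7.9)(30.0) = 6873.0 J = 1643 cal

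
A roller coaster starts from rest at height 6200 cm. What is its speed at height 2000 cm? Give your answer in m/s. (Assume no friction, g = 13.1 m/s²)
Convert to SI: h₁−h₂ = 42.0 m
mgh₁ = mgh₂ + ½mv² ⇒ v = √(2g(h₁−h₂)) = √(2·13.1·42.0) = 33.17 m/s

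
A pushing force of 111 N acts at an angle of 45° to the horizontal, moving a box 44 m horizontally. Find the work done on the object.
W = F·d·cosθ = (111)(44)cos(45°) = 3454 J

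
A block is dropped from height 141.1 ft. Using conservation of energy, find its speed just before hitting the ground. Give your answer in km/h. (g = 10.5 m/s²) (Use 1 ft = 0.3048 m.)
Convert to SI: h = 43.0073 m
mgh = ½mv² ⇒ v = √(2gh) = √(2·10.5·43.0073) = 30.0525 m/s = 108.2 km/h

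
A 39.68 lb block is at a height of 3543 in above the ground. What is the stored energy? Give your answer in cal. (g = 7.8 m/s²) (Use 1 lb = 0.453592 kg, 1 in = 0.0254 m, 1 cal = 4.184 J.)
Convert to SI: m = 17.9985 kg, h = 89.9922 m
PE = mgh = (17.9985)(7.8)(89.9922) = 12633.9 J = 3020 cal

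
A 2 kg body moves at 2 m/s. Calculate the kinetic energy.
KE = ½mv² = ½(2)(2)² = 4.0 J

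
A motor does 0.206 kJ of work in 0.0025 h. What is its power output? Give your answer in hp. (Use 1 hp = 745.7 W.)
Convert to SI: W = 206.0 J, t = 9.0 s
P = W/t = 206.0/9.0 = 22.8889 W = 0.03069 hp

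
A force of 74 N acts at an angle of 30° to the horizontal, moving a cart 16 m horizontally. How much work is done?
W = F·d·cosθ = (74)(16)cos(30°) = 1025 J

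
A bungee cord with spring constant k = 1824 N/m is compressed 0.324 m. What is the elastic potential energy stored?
PE = ½kx² = ½(1824)(0.324)² = 95.74 J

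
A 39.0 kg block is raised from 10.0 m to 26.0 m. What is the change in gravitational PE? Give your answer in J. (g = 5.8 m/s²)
ΔPE = mgΔh = (39.0)(5.8)(16.0) = 3619 J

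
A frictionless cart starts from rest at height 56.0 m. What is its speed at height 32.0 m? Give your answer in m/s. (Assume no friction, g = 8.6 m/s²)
mgh₁ = mgh₂ + ½mv² ⇒ v = √(2g(h₁−h₂)) = √(2·8.6·24.0) = 20.32 m/s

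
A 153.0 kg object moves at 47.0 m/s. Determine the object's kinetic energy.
KE = ½mv² = ½(153.0)(47.0)² = 169000 J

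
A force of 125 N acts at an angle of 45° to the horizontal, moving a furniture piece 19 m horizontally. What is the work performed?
W = F·d·cosθ = (125)(19)cos(45°) = 1679 J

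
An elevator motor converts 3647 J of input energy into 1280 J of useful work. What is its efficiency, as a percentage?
η = W_out/W_in = 1280/3647 = 35.1%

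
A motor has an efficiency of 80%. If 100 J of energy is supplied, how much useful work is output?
W_out = η·W_in = 0.8·100 = 80.0 J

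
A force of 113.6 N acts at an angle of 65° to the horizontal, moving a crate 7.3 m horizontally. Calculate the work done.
W = F·d·cosθ = (113.6)(7.3)cos(65°) = 350.5 J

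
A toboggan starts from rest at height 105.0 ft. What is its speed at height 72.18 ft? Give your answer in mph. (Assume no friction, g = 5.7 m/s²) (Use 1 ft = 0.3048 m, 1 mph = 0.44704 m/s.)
Convert to SI: h₁−h₂ = 10.0035 m
mgh₁ = mgh₂ + ½mv² ⇒ v = √(2g(h₁−h₂)) = √(2·5.7·10.0035) = 10.679 m/s = 23.89 mph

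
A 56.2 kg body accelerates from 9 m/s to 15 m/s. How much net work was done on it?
W = ΔKE = ½m(v₂² − v₁²) = ½(56.2)(15² − 9²) = 4046.4 J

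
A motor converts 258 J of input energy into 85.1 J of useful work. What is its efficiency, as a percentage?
η = W_out/W_in = 85.1/258 = 32.98%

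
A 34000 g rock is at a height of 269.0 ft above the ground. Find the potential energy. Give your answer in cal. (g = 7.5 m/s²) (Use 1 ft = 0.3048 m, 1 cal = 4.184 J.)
Convert to SI: m = 34.0 kg, h = 81.9912 m
PE = mgh = (34.0)(7.5)(81.9912) = 20907.8 J = 4997 cal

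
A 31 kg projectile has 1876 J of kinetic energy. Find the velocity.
v = √(2·KE/m) = √(2·1876/31) = 11.0 m/s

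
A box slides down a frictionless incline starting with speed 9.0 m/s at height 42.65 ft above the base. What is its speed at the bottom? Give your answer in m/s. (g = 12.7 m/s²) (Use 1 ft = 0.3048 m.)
Convert to SI: v₀ = 9.0 m/s, h = 12.9997 m
½mv₀² + mgh = ½mv² ⇒ v = √(v₀² + 2gh) = √(9.0² + 2·12.7·12.9997) = 20.28 m/s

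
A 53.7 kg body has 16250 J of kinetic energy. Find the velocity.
v = √(2·KE/m) = √(2·16250/53.7) = 24.6 m/s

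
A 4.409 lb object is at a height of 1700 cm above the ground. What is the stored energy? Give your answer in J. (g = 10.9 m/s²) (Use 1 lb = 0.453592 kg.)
Convert to SI: m = 1.99989 kg, h = 17.0 m
PE = mgh = (1.99989)(10.9)(17.0) = 370.6 J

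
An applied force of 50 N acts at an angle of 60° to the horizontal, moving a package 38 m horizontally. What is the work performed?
W = F·d·cosθ = (50)(38)cos(60°) = 950.0 J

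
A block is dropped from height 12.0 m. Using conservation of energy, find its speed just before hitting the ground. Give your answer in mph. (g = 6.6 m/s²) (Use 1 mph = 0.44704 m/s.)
mgh = ½mv² ⇒ v = √(2gh) = √(2·6.6·12.0) = 12.5857 m/s = 28.15 mph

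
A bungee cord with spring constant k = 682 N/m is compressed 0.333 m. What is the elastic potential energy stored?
PE = ½kx² = ½(682)(0.333)² = 37.81 J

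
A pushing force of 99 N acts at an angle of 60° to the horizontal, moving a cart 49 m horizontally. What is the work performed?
W = F·d·cosθ = (99)(49)cos(60°) = 2426 J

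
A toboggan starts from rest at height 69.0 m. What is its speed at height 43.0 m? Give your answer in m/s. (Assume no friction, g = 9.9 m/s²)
mgh₁ = mgh₂ + ½mv² ⇒ v = √(2g(h₁−h₂)) = √(2·9.9·26.0) = 22.69 m/s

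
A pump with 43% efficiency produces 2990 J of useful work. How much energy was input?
W_in = W_out/η = 2990/0.43 = 6953 J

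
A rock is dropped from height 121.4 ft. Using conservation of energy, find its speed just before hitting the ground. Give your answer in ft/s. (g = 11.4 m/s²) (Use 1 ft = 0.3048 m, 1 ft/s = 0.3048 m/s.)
Convert to SI: h = 37.0027 m
mgh = ½mv² ⇒ v = √(2gh) = √(2·11.4·37.0027) = 29.0459 m/s = 95.29 ft/s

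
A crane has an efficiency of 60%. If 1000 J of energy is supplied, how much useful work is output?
W_out = η·W_in = 0.6·1000 = 600.0 J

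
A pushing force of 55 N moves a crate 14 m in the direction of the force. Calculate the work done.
W = F·d = (55)(14) = 770.0 J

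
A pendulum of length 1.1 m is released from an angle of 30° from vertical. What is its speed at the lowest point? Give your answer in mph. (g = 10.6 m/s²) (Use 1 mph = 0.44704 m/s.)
h = L(1 − cosθ) = 1.1(1 − cos30°) = 0.147372 m
v = √(2gh) = √(2·10.6·0.147372) = 1.76757 m/s = 3.954 mph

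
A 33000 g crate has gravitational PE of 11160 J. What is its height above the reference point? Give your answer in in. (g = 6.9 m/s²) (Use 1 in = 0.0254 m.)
Convert to SI: m = 33.0 kg, PE = 11160.0 J
h = PE/(mg) = 11160.0/(33.0·6.9) = 49.0119 m = 1930 in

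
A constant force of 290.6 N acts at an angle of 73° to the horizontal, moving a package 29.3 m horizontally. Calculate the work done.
W = F·d·cosθ = (290.6)(29.3)cos(73°) = 2489 J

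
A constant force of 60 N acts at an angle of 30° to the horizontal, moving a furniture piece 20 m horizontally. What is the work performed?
W = F·d·cosθ = (60)(20)cos(30°) = 1039 J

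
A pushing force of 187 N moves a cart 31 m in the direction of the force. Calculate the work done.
W = F·d = (187)(31) = 5797 J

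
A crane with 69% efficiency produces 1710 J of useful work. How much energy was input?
W_in = W_out/η = 1710/0.69 = 2478 J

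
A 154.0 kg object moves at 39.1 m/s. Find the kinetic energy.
KE = ½mv² = ½(154.0)(39.1)² = 117700 J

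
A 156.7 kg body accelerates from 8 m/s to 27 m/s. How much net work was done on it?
W = ΔKE = ½m(v₂² − v₁²) = ½(156.7)(27² − 8²) = 52102.75 J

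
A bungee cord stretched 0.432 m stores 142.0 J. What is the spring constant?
k = 2·PE/x² = 2·142.0/(0.432)² = 1522 N/m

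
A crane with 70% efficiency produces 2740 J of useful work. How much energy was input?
W_in = W_out/η = 2740/0.7 = 3914 J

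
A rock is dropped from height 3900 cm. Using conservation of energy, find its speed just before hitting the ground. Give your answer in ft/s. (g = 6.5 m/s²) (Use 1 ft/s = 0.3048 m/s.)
Convert to SI: h = 39.0 m
mgh = ½mv² ⇒ v = √(2gh) = √(2·6.5·39.0) = 22.5167 m/s = 73.87 ft/s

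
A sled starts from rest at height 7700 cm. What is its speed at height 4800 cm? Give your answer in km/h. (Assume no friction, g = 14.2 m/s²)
Convert to SI: h₁−h₂ = 29.0 m
mgh₁ = mgh₂ + ½mv² ⇒ v = √(2g(h₁−h₂)) = √(2·14.2·29.0) = 28.6984 m/s = 103.3 km/h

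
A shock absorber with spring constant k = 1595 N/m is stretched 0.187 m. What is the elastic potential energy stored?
PE = ½kx² = ½(1595)(0.187)² = 27.89 J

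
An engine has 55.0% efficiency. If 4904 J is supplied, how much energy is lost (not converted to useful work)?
W_lost = W_in(1 − η) = 4904·(1 − 0.55) = 2207 J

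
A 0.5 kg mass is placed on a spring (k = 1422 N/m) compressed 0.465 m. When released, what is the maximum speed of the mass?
½kx² = ½mv² ⇒ v = x√(k/m) = (0.465)√(1422/0.5) = 24.8 m/s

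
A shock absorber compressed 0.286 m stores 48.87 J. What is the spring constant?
k = 2·PE/x² = 2·48.87/(0.286)² = 1195 N/m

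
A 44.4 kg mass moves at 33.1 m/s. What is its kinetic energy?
KE = ½mv² = ½(44.4)(33.1)² = 24320 J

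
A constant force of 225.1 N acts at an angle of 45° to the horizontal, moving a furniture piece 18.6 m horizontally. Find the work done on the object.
W = F·d·cosθ = (225.1)(18.6)cos(45°) = 2961 J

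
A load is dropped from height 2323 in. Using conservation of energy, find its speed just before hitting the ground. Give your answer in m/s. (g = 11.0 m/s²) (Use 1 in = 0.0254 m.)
Convert to SI: h = 59.0042 m
mgh = ½mv² ⇒ v = √(2gh) = √(2·11.0·59.0042) = 36.03 m/s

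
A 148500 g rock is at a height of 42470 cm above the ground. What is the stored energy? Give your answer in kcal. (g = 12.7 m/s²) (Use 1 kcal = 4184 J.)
Convert to SI: m = 148.5 kg, h = 424.7 m
PE = mgh = (148.5)(12.7)(424.7) = 800963 J = 191.4 kcal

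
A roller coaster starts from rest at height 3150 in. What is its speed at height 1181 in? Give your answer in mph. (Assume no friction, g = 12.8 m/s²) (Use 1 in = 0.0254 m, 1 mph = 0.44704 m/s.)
Convert to SI: h₁−h₂ = 50.0126 m
mgh₁ = mgh₂ + ½mv² ⇒ v = √(2g(h₁−h₂)) = √(2·12.8·50.0126) = 35.7816 m/s = 80.04 mph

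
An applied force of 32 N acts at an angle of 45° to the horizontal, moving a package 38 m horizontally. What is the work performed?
W = F·d·cosθ = (32)(38)cos(45°) = 859.8 J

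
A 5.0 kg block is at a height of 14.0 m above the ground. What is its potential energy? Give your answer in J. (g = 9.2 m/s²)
PE = mgh = (5.0)(9.2)(14.0) = 644.0 J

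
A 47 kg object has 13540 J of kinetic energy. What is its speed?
v = √(2·KE/m) = √(2·13540/47) = 24.0 m/s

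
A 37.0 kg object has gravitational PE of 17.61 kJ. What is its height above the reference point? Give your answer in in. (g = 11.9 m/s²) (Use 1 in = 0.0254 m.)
Convert to SI: m = 37.0 kg, PE = 17610.0 J
h = PE/(mg) = 17610.0/(37.0·11.9) = 39.9955 m = 1575 in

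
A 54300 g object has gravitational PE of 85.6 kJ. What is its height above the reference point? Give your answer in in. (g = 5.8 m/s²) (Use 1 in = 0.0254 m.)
Convert to SI: m = 54.3 kg, PE = 85600.0 J
h = PE/(mg) = 85600.0/(54.3·5.8) = 271.798 m = 10700 in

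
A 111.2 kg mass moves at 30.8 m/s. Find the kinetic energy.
KE = ½mv² = ½(111.2)(30.8)² = 52740 J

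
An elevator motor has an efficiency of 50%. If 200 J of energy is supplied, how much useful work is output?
W_out = η·W_in = 0.5·200 = 100.0 J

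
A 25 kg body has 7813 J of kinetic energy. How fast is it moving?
v = √(2·KE/m) = √(2·7813/25) = 25.0 m/s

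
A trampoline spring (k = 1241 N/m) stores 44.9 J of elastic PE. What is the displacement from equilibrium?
x = √(2·PE/k) = √(2·44.9/1241) = 0.269 m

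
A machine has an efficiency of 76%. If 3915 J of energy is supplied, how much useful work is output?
W_out = η·W_in = 0.76·3915 = 2975.4 J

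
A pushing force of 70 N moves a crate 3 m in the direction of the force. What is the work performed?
W = F·d = (70)(3) = 210.0 J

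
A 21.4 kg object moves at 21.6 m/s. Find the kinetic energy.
KE = ½mv² = ½(21.4)(21.6)² = 4992 J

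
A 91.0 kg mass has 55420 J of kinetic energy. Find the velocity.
v = √(2·KE/m) = √(2·55420/91.0) = 34.9 m/s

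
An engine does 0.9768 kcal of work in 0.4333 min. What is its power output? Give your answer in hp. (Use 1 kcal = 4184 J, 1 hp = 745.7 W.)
Convert to SI: W = 4086.93 J, t = 25.998 s
P = W/t = 4086.93/25.998 = 157.202 W = 0.2108 hp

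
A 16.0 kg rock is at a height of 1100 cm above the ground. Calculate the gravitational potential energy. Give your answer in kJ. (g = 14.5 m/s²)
Convert to SI: m = 16.0 kg, h = 11.0 m
PE = mgh = (16.0)(14.5)(11.0) = 2552.0 J = 2.552 kJ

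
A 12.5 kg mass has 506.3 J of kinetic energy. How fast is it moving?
v = √(2·KE/m) = √(2·506.3/12.5) = 9.0 m/s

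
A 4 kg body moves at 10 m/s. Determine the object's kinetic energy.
KE = ½mv² = ½(4)(10)² = 200.0 J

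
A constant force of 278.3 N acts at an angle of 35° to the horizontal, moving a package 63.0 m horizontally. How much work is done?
W = F·d·cosθ = (278.3)(63.0)cos(35°) = 14360 J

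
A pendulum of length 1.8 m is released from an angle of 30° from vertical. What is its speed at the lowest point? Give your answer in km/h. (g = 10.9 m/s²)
h = L(1 − cosθ) = 1.8(1 − cos30°) = 0.241154 m
v = √(2gh) = √(2·10.9·0.241154) = 2.29285 m/s = 8.254 km/h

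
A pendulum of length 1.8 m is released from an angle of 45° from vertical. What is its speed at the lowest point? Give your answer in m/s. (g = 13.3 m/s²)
h = L(1 − cosθ) = 1.8(1 − cos45°) = 0.527208 m
v = √(2gh) = √(2·13.3·0.527208) = 3.745 m/s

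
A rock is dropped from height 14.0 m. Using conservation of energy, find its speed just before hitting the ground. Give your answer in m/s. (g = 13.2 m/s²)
mgh = ½mv² ⇒ v = √(2gh) = √(2·13.2·14.0) = 19.22 m/s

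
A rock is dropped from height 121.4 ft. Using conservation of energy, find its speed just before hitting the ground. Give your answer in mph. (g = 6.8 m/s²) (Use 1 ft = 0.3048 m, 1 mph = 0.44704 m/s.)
Convert to SI: h = 37.0027 m
mgh = ½mv² ⇒ v = √(2gh) = √(2·6.8·37.0027) = 22.4329 m/s = 50.18 mph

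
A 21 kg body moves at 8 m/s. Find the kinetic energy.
KE = ½mv² = ½(21)(8)² = 672.0 J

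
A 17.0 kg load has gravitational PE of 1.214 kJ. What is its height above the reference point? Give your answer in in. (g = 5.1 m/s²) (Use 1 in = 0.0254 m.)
Convert to SI: m = 17.0 kg, PE = 1214.0 J
h = PE/(mg) = 1214.0/(17.0·5.1) = 14.0023 m = 551.3 in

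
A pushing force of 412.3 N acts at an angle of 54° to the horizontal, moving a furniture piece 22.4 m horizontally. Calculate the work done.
W = F·d·cosθ = (412.3)(22.4)cos(54°) = 5429 J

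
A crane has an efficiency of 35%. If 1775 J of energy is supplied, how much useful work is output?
W_out = η·W_in = 0.35·1775 = 621.25 J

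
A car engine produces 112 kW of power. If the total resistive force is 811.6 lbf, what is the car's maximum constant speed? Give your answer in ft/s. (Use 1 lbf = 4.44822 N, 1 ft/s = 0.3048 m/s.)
Convert to SI: F = 3610.18 N
P = Fv ⇒ v = P/F = 112000 W/3610.18 N = 31.0234 m/s = 101.8 ft/s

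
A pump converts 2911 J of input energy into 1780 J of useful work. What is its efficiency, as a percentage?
η = W_out/W_in = 1780/2911 = 61.15%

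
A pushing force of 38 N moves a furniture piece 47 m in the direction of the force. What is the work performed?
W = F·d = (38)(47) = 1786 J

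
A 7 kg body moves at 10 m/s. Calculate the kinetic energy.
KE = ½mv² = ½(7)(10)² = 350.0 J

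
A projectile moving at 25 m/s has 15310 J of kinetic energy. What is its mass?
m = 2·KE/v² = 2·15310/(25)² = 48.99 kg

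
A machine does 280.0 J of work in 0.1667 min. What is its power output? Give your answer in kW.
Convert to SI: W = 280.0 J, t = 10.002 s
P = W/t = 280.0/10.002 = 27.9944 W = 0.02799 kW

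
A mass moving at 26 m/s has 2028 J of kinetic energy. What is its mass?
m = 2·KE/v² = 2·2028/(26)² = 6.0 kg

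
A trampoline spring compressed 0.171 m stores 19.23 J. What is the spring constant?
k = 2·PE/x² = 2·19.23/(0.171)² = 1315 N/m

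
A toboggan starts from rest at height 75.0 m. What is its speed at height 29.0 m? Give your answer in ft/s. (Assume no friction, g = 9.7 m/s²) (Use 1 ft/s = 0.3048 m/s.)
mgh₁ = mgh₂ + ½mv² ⇒ v = √(2g(h₁−h₂)) = √(2·9.7·46.0) = 29.8731 m/s = 98.01 ft/s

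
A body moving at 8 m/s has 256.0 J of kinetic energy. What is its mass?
m = 2·KE/v² = 2·256.0/(8)² = 8.0 kg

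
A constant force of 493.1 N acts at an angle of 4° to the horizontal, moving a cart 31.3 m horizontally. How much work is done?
W = F·d·cosθ = (493.1)(31.3)cos(4°) = 15400 J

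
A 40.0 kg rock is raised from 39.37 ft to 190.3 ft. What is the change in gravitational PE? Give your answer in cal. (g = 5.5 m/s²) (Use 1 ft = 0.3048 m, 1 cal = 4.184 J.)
Convert to SI: m = 40.0 kg, Δh = 46.0035 m
ΔPE = mgΔh = (40.0)(5.5)(46.0035) = 10120.8 J = 2419 cal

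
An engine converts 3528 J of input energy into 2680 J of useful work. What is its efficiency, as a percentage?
η = W_out/W_in = 2680/3528 = 75.96%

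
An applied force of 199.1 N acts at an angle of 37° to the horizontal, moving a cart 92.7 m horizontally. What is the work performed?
W = F·d·cosθ = (199.1)(92.7)cos(37°) = 14740 J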